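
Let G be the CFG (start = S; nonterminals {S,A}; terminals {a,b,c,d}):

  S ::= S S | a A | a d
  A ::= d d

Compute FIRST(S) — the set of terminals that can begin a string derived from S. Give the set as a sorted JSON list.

FIRST iteration:
iter 1:
  A via A→d d: +{d}
  S via S→a A: +{a}
  FIRST(S)={a}  FIRST(A)={d}
iter 2: (no change)
  FIRST(S)={a}  FIRST(A)={d}

FIRST(S) = ["a"]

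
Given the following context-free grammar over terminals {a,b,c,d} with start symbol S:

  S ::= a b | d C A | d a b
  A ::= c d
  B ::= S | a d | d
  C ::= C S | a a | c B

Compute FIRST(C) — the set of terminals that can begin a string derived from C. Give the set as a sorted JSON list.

Compute FIRST by fixpoint:
iter 1:
  A via A→c d: +{c}
  B via B→a d: +{a}
  B via B→d: +{d}
  C via C→a a: +{a}
  C via C→c B: +{c}
  S via S→a b: +{a}
  S via S→d C A: +{d}
  S: {a,d}  A: {c}  B: {a,d}  C: {a,c}
iter 2: (stable)
  S: {a,d}  A: {c}  B: {a,d}  C: {a,c}

FIRST(C) = ["a", "c"]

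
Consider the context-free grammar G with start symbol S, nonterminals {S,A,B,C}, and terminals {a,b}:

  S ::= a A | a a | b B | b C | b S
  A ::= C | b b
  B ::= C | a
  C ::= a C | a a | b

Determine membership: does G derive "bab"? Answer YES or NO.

Convert to CNF:
  S -> T0 A | T0 T0 | T1 B | T1 C | T1 S
  A -> T0 C | T0 T0 | T1 T1 | b
  B -> T0 C | T0 T0 | a | b
  C -> T0 C | T0 T0 | b
  T0 -> a
  T1 -> b

CYK fill:
  [0..0]={A,B,C,T1}  "b"  orig:{A,B,C}
  [1..1]={B,T0}  "a"  orig:{B}
  [2..2]={A,B,C,T1}  "b"  orig:{A,B,C}
  [0..1]={S}  "ba"
  [1..2]={A,B,C,S}  "ab"
  [0..2]={S}  "bab"

S ∈ T[0,2] ⇒ YES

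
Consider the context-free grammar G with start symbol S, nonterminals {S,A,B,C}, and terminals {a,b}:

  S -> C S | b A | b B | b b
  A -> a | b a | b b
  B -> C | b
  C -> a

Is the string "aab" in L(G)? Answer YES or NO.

Convert to CNF:
  S -> C S | T0 A | T0 B | T0 T0
  A -> T0 T0 | T0 T1 | a
  B -> a | b
  C -> a
  T0 -> b
  T1 -> a

CYK fill:
  [0..0]={A,B,C,T1}  "a"  orig:{A,B,C}
  [1..1]={A,B,C,T1}  "a"  orig:{A,B,C}
  [2..2]={B,T0}  "b"  orig:{B}
  [0..1]=∅  "aa"
  [1..2]=∅  "ab"
  [0..2]=∅  "aab"

S ∉ T[0,2] ⇒ NO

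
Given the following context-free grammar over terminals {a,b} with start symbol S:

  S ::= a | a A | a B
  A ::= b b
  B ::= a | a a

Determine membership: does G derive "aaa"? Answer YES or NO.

CNF form of G:
  S -> T1 A | T1 B | a
  A -> T0 T0
  B -> T1 T1 | a
  T0 -> b
  T1 -> a

CYK fill:
  cell(0,0) a: {B,S,T1}  orig:{B,S}
  cell(1,1) a: {B,S,T1}  orig:{B,S}
  cell(2,2) a: {B,S,T1}  orig:{B,S}
  cell(0,1) aa: {B,S}
  cell(1,2) aa: {B,S}
  cell(0,2) aaa: {S}

S ∈ T[0,2] ⇒ YES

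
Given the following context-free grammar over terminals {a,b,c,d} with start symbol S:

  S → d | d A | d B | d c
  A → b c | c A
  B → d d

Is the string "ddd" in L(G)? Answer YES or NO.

Convert to CNF:
  S -> T2 A | T2 B | T2 T1 | d
  A -> T0 T1 | T1 A
  B -> T2 T2
  T0 -> b
  T1 -> c
  T2 -> d

CYK table (by increasing span):
  T[0,0] 'd' = {S,T2}  orig:{S}
  T[1,1] 'd' = {S,T2}  orig:{S}
  T[2,2] 'd' = {S,T2}  orig:{S}
  T[0,1] 'dd' = {B}
  T[1,2] 'dd' = {B}
  T[0,2] 'ddd' = {S}

S ∈ T[0,2] ⇒ YES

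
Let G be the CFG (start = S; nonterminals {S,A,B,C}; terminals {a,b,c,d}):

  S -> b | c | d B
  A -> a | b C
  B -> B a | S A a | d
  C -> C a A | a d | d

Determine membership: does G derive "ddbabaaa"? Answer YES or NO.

Convert to CNF:
  S -> T2 B | b | c
  A -> T0 C | a
  B -> B T1 | S X3 | d
  C -> C X4 | T1 T2 | d
  T0 -> b
  T1 -> a
  T2 -> d
  X3 -> A T1
  X4 -> T1 A

CYK fill:
  [0..0]={B,C,T2}  "d"  orig:{B,C}
  [1..1]={B,C,T2}  "d"  orig:{B,C}
  [2..2]={S,T0}  "b"  orig:{S}
  [3..3]={A,T1}  "a"  orig:{A}
  [4..4]={S,T0}  "b"  orig:{S}
  [5..5]={A,T1}  "a"  orig:{A}
  [6..6]={A,T1}  "a"  orig:{A}
  [7..7]={A,T1}  "a"  orig:{A}
  [0..1]={S}  "dd"
  [1..2]=∅  "db"
  [2..3]=∅  "ba"
  [3..4]=∅  "ab"
  [4..5]=∅  "ba"
  [5..6]={X3,X4}  "aa"  orig:{}
  [6..7]={X3,X4}  "aa"  orig:{}
  [0..2]=∅  "ddb"
  [1..3]=∅  "dba"
  [2..4]=∅  "bab"
  [3..5]=∅  "aba"
  [4..6]={B}  "baa"
  [5..7]=∅  "aaa"
  [0..3]=∅  "ddba"
  [1..4]=∅  "dbab"
  [2..5]=∅  "baba"
  [3..6]=∅  "abaa"
  [4..7]={B}  "baaa"
  [0..4]=∅  "ddbab"
  [1..5]=∅  "dbaba"
  [2..6]=∅  "babaa"
  [3..7]=∅  "abaaa"
  [0..5]=∅  "ddbaba"
  [1..6]=∅  "dbabaa"
  [2..7]=∅  "babaaa"
  [0..6]=∅  "ddbabaa"
  [1..7]=∅  "dbabaaa"
  [0..7]=∅  "ddbabaaa"

S ∉ T[0,7] ⇒ NO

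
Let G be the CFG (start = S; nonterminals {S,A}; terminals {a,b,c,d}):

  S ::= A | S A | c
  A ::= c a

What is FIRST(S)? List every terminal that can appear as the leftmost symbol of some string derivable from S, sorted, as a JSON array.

Compute FIRST by fixpoint:
[1]
  A via A→c a: +{c}
  S via S→A: +{c}
  S: {c}  A: {c}
[2] — fixpoint
  S: {c}  A: {c}

FIRST(S) = ["c"]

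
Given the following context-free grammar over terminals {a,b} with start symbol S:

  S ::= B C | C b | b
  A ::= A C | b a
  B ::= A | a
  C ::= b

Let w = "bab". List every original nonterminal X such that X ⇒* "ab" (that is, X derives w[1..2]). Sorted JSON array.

CNF form of G:
  S -> B C | C T0 | b
  A -> A C | T0 T1
  B -> A C | T0 T1 | a
  C -> b
  T0 -> b
  T1 -> a

CYK fill (cells [i..j] with 1 ≤ i ≤ j ≤ 2 only):
  [1..1]={B,T1}  "a"  orig:{B}
  [2..2]={C,S,T0}  "b"  orig:{C,S}
  [1..2]={S}  "ab"

Original NTs in T[1,2] deriving "ab": ["S"]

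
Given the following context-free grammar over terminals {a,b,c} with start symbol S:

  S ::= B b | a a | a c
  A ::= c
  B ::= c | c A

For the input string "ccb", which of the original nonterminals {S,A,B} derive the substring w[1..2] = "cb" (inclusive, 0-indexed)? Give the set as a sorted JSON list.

Convert to CNF:
  S -> B T1 | T2 T0 | T2 T2
  A -> c
  B -> T0 A | c
  T0 -> c
  T1 -> b
  T2 -> a

CYK table (by increasing span) (cells [i..j] with 1 ≤ i ≤ j ≤ 2 only):
  [1..1]={A,B,T0}  "c"  orig:{A,B}
  [2..2]={T1}  "b"  orig:{}
  [1..2]={S}  "cb"

Original NTs in T[1,2] deriving "cb": ["S"]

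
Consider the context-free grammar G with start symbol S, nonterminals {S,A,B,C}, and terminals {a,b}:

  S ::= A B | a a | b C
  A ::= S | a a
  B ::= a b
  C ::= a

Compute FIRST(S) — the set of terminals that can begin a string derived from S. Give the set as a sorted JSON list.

FIRST sets, iterate to fixpoint:
[1]
  A via A→a a: +{a}
  B via B→a b: +{a}
  C via C→a: +{a}
  S via S→A B: +{a}
  S via S→b C: +{b}
  FIRST(S)={a,b}  FIRST(A)={a}  FIRST(B)={a}  FIRST(C)={a}
[2]
  A via A→S: +{b}
  FIRST(S)={a,b}  FIRST(A)={a,b}  FIRST(B)={a}  FIRST(C)={a}
[3] (no change)
  FIRST(S)={a,b}  FIRST(A)={a,b}  FIRST(B)={a}  FIRST(C)={a}

FIRST(S) = ["a", "b"]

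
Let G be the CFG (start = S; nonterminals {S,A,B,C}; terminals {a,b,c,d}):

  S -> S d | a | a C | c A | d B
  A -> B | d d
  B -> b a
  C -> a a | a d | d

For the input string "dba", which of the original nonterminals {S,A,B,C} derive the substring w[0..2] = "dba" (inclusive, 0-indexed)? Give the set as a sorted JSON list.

CNF form of G:
  S -> S T2 | T1 C | T2 B | T3 A | a
  A -> T0 T1 | T2 T2
  B -> T0 T1
  C -> T1 T1 | T1 T2 | d
  T0 -> b
  T1 -> a
  T2 -> d
  T3 -> c

CYK table (by increasing span), restricted to cells inside w[0..2]:
  T[0,0] 'd' = {C,T2}  orig:{C}
  T[1,1] 'b' = {T0}  orig:{}
  T[2,2] 'a' = {S,T1}  orig:{S}
  T[0,1] 'db' = ∅
  T[1,2] 'ba' = {A,B}
  T[0,2] 'dba' = {S}

Original NTs in T[0,2] deriving "dba": ["S"]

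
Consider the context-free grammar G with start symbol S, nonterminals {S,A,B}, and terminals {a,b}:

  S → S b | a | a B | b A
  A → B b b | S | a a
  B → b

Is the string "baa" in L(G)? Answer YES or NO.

Convert to CNF:
  S -> S T0 | T0 A | T1 B | a
  A -> B X2 | S T0 | T0 A | T1 B | T1 T1 | a
  B -> b
  T0 -> b
  T1 -> a
  X2 -> T0 T0

CYK table (by increasing span):
  [0..0]={B,T0}  "b"  orig:{B}
  [1..1]={A,S,T1}  "a"  orig:{A,S}
  [2..2]={A,S,T1}  "a"  orig:{A,S}
  [0..1]={A,S}  "ba"
  [1..2]={A}  "aa"
  [0..2]={A,S}  "baa"

S ∈ T[0,2] ⇒ YES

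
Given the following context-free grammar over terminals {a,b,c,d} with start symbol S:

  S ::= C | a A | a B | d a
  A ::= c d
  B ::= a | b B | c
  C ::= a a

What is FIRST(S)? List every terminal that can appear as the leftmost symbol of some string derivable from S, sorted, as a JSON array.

FIRST sets, iterate to fixpoint:
round 1:
  A via A→c d: +{c}
  B via B→a: +{a}
  B via B→b B: +{b}
  B via B→c: +{c}
  C via C→a a: +{a}
  S via S→C: +{a}
  S via S→d a: +{d}
  FIRST[S]={a,d}  FIRST[A]={c}  FIRST[B]={a,b,c}  FIRST[C]={a}
round 2: (no change)
  FIRST[S]={a,d}  FIRST[A]={c}  FIRST[B]={a,b,c}  FIRST[C]={a}

FIRST(S) = ["a", "d"]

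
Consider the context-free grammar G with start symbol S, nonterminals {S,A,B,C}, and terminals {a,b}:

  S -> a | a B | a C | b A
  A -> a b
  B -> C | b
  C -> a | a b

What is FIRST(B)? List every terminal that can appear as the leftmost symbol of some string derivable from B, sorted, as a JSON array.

FIRST sets, iterate to fixpoint:
pass 1:
  A via A→a b: +{a}
  B via B→b: +{b}
  C via C→a: +{a}
  S via S→a: +{a}
  S via S→b A: +{b}
  FIRST[S]={a,b}  FIRST[A]={a}  FIRST[B]={b}  FIRST[C]={a}
pass 2:
  B via B→C: +{a}
  FIRST[S]={a,b}  FIRST[A]={a}  FIRST[B]={a,b}  FIRST[C]={a}
pass 3: — fixpoint
  FIRST[S]={a,b}  FIRST[A]={a}  FIRST[B]={a,b}  FIRST[C]={a}

FIRST(B) = ["a", "b"]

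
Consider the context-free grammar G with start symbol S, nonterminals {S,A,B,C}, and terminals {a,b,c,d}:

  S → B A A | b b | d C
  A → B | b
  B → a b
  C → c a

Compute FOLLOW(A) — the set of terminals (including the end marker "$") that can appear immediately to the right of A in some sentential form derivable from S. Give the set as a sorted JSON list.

Compute FIRST by fixpoint:
pass 1:
  A via A→b: +{b}
  B via B→a b: +{a}
  C via C→c a: +{c}
  S via S→B A A: +{a}
  S via S→b b: +{b}
  S via S→d C: +{d}
  S: {a,b,d}  A: {b}  B: {a}  C: {c}
pass 2:
  A via A→B: +{a}
  S: {a,b,d}  A: {a,b}  B: {a}  C: {c}
pass 3: (no change)
  S: {a,b,d}  A: {a,b}  B: {a}  C: {c}

FOLLOW iteration:
seed FOLLOW(S) with $
round 1:
  S→B A A: FOLLOW(B) ⊇ FIRST(A) = {a,b}; new: +{a,b}
  S→B A A: FOLLOW(A) ⊇ FIRST(A) = {a,b}; new: +{a,b}
  S→B A A: FOLLOW(A) ⊇ FOLLOW(S) ⊇ {$}; new: +{$}
  S→d C: FOLLOW(C) ⊇ FOLLOW(S) ⊇ {$}; new: +{$}
  FOLLOW(S)={$}  FOLLOW(A)={$,a,b}  FOLLOW(B)={a,b}  FOLLOW(C)={$}
round 2:
  A→B: FOLLOW(B) ⊇ FOLLOW(A) ⊇ {$,a,b}; new: +{$}
  FOLLOW(S)={$}  FOLLOW(A)={$,a,b}  FOLLOW(B)={$,a,b}  FOLLOW(C)={$}
round 3: done
  FOLLOW(S)={$}  FOLLOW(A)={$,a,b}  FOLLOW(B)={$,a,b}  FOLLOW(C)={$}

FOLLOW(A) = ["$", "a", "b"]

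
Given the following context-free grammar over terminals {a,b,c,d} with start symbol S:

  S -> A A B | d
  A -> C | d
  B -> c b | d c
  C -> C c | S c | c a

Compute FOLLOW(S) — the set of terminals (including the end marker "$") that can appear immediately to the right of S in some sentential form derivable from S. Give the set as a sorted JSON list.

Compute FIRST by fixpoint:
pass 1:
  A via A→d: +{d}
  B via B→c b: +{c}
  B via B→d c: +{d}
  C via C→c a: +{c}
  S via S→A A B: +{d}
  FIRST(S)={d}  FIRST(A)={d}  FIRST(B)={c,d}  FIRST(C)={c}
pass 2:
  A via A→C: +{c}
  C via C→S c: +{d}
  S via S→A A B: +{c}
  FIRST(S)={c,d}  FIRST(A)={c,d}  FIRST(B)={c,d}  FIRST(C)={c,d}
pass 3: done
  FIRST(S)={c,d}  FIRST(A)={c,d}  FIRST(B)={c,d}  FIRST(C)={c,d}

Compute FOLLOW by fixpoint:
FOLLOW(S) := {$}
[1]
  C→C c: FOLLOW(C) ⊇ FIRST(c) = {c}; new: +{c}
  C→S c: FOLLOW(S) ⊇ FIRST(c) = {c}; new: +{c}
  S→A A B: FOLLOW(A) ⊇ FIRST(A) = {c,d}; new: +{c,d}
  S→A A B: FOLLOW(B) ⊇ FOLLOW(S) ⊇ {$,c}; new: +{$,c}
  S: {$,c}  A: {c,d}  B: {$,c}  C: {c}
[2]
  A→C: FOLLOW(C) ⊇ FOLLOW(A) ⊇ {c,d}; new: +{d}
  S: {$,c}  A: {c,d}  B: {$,c}  C: {c,d}
[3] done
  S: {$,c}  A: {c,d}  B: {$,c}  C: {c,d}

FOLLOW(S) = ["$", "c"]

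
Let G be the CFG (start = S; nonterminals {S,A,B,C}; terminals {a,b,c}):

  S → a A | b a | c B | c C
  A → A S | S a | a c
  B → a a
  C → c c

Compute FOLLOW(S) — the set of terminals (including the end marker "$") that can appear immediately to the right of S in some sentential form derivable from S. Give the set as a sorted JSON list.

FIRST iteration:
iter 1:
  A via A→a c: +{a}
  B via B→a a: +{a}
  C via C→c c: +{c}
  S via S→a A: +{a}
  S via S→b a: +{b}
  S via S→c B: +{c}
  FIRST[S]={a,b,c}  FIRST[A]={a}  FIRST[B]={a}  FIRST[C]={c}
iter 2:
  A via A→S a: +{b,c}
  FIRST[S]={a,b,c}  FIRST[A]={a,b,c}  FIRST[B]={a}  FIRST[C]={c}
iter 3: (stable)
  FIRST[S]={a,b,c}  FIRST[A]={a,b,c}  FIRST[B]={a}  FIRST[C]={c}

FOLLOW iteration:
seed FOLLOW(S) with $
[1]
  A→A S: FOLLOW(A) ⊇ FIRST(S) = {a,b,c}; new: +{a,b,c}
  A→A S: FOLLOW(S) ⊇ FOLLOW(A) ⊇ {a,b,c}; new: +{a,b,c}
  S→a A: FOLLOW(A) ⊇ FOLLOW(S) ⊇ {$,a,b,c}; new: +{$}
  S→c B: FOLLOW(B) ⊇ FOLLOW(S) ⊇ {$,a,b,c}; new: +{$,a,b,c}
  S→c C: FOLLOW(C) ⊇ FOLLOW(S) ⊇ {$,a,b,c}; new: +{$,a,b,c}
  FOLLOW[S]={$,a,b,c}  FOLLOW[A]={$,a,b,c}  FOLLOW[B]={$,a,b,c}  FOLLOW[C]={$,a,b,c}
[2] (no change)
  FOLLOW[S]={$,a,b,c}  FOLLOW[A]={$,a,b,c}  FOLLOW[B]={$,a,b,c}  FOLLOW[C]={$,a,b,c}

FOLLOW(S) = ["$", "a", "b", "c"]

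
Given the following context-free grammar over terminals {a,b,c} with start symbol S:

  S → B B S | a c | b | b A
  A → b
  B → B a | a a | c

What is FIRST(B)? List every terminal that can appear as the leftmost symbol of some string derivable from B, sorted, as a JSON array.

FIRST iteration:
round 1:
  A via A→b: +{b}
  B via B→a a: +{a}
  B via B→c: +{c}
  S via S→B B S: +{a,c}
  S via S→b: +{b}
  FIRST[S]={a,b,c}  FIRST[A]={b}  FIRST[B]={a,c}
round 2: (stable)
  FIRST[S]={a,b,c}  FIRST[A]={b}  FIRST[B]={a,c}

FIRST(B) = ["a", "c"]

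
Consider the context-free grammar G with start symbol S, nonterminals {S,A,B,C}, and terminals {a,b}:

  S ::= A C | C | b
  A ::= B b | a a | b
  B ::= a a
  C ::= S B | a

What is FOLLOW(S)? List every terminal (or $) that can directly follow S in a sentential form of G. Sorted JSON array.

Compute FIRST by fixpoint:
pass 1:
  A via A→a a: +{a}
  A via A→b: +{b}
  B via B→a a: +{a}
  C via C→a: +{a}
  S via S→A C: +{a,b}
  FIRST(S)={a,b}  FIRST(A)={a,b}  FIRST(B)={a}  FIRST(C)={a}
pass 2:
  C via C→S B: +{b}
  FIRST(S)={a,b}  FIRST(A)={a,b}  FIRST(B)={a}  FIRST(C)={a,b}
pass 3: done
  FIRST(S)={a,b}  FIRST(A)={a,b}  FIRST(B)={a}  FIRST(C)={a,b}

FOLLOW iteration:
seed FOLLOW(S) with $
round 1:
  A→B b: FOLLOW(B) ⊇ FIRST(b) = {b}; new: +{b}
  C→S B: FOLLOW(S) ⊇ FIRST(B) = {a}; new: +{a}
  S→A C: FOLLOW(A) ⊇ FIRST(C) = {a,b}; new: +{a,b}
  S→A C: FOLLOW(C) ⊇ FOLLOW(S) ⊇ {$,a}; new: +{$,a}
  FOLLOW(S)={$,a}  FOLLOW(A)={a,b}  FOLLOW(B)={b}  FOLLOW(C)={$,a}
round 2:
  C→S B: FOLLOW(B) ⊇ FOLLOW(C) ⊇ {$,a}; new: +{$,a}
  FOLLOW(S)={$,a}  FOLLOW(A)={a,b}  FOLLOW(B)={$,a,b}  FOLLOW(C)={$,a}
round 3: — fixpoint
  FOLLOW(S)={$,a}  FOLLOW(A)={a,b}  FOLLOW(B)={$,a,b}  FOLLOW(C)={$,a}

FOLLOW(S) = ["$", "a"]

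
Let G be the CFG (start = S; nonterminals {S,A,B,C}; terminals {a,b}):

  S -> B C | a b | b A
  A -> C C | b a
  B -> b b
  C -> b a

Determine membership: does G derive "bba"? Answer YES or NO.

Convert to CNF:
  S -> B C | T0 A | T1 T0
  A -> C C | T0 T1
  B -> T0 T0
  C -> T0 T1
  T0 -> b
  T1 -> a

CYK table (by increasing span):
  cell(0,0) b: {T0}  orig:{}
  cell(1,1) b: {T0}  orig:{}
  cell(2,2) a: {T1}  orig:{}
  cell(0,1) bb: {B}
  cell(1,2) ba: {A,C}
  cell(0,2) bba: {S}

S ∈ T[0,2] ⇒ YES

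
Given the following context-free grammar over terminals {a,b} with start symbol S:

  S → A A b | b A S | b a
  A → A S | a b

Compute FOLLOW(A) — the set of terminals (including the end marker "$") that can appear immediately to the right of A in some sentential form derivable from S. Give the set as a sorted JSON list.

FIRST iteration:
round 1:
  A via A→a b: +{a}
  S via S→A A b: +{a}
  S via S→b A S: +{b}
  FIRST(S)={a,b}  FIRST(A)={a}
round 2: done
  FIRST(S)={a,b}  FIRST(A)={a}

Compute FOLLOW by fixpoint:
FOLLOW(S) := {$}
iter 1:
  A→A S: FOLLOW(A) ⊇ FIRST(S) = {a,b}; new: +{a,b}
  A→A S: FOLLOW(S) ⊇ FOLLOW(A) ⊇ {a,b}; new: +{a,b}
  S: {$,a,b}  A: {a,b}
iter 2: done
  S: {$,a,b}  A: {a,b}

FOLLOW(A) = ["a", "b"]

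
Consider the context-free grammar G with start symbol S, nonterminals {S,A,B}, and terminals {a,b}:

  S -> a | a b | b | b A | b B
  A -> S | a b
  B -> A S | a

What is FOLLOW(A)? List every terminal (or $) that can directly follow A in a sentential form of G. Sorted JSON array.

Compute FIRST by fixpoint:
round 1:
  A via A→a b: +{a}
  B via B→A S: +{a}
  S via S→a: +{a}
  S via S→b: +{b}
  FIRST(S)={a,b}  FIRST(A)={a}  FIRST(B)={a}
round 2:
  A via A→S: +{b}
  B via B→A S: +{b}
  FIRST(S)={a,b}  FIRST(A)={a,b}  FIRST(B)={a,b}
round 3: — fixpoint
  FIRST(S)={a,b}  FIRST(A)={a,b}  FIRST(B)={a,b}

FOLLOW sets:
initialize: $ ∈ FOLLOW(S)
pass 1:
  B→A S: FOLLOW(A) ⊇ FIRST(S) = {a,b}; new: +{a,b}
  S→b A: FOLLOW(A) ⊇ FOLLOW(S) ⊇ {$}; new: +{$}
  S→b B: FOLLOW(B) ⊇ FOLLOW(S) ⊇ {$}; new: +{$}
  FOLLOW[S]={$}  FOLLOW[A]={$,a,b}  FOLLOW[B]={$}
pass 2:
  A→S: FOLLOW(S) ⊇ FOLLOW(A) ⊇ {$,a,b}; new: +{a,b}
  S→b B: FOLLOW(B) ⊇ FOLLOW(S) ⊇ {$,a,b}; new: +{a,b}
  FOLLOW[S]={$,a,b}  FOLLOW[A]={$,a,b}  FOLLOW[B]={$,a,b}
pass 3: done
  FOLLOW[S]={$,a,b}  FOLLOW[A]={$,a,b}  FOLLOW[B]={$,a,b}

FOLLOW(A) = ["$", "a", "b"]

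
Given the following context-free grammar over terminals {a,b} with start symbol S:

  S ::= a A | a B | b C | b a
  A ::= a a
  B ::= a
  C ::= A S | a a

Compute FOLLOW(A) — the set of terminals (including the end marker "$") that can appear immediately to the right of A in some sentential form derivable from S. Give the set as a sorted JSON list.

FIRST iteration:
pass 1:
  A via A→a a: +{a}
  B via B→a: +{a}
  C via C→A S: +{a}
  S via S→a A: +{a}
  S via S→b C: +{b}
  FIRST[S]={a,b}  FIRST[A]={a}  FIRST[B]={a}  FIRST[C]={a}
pass 2: done
  FIRST[S]={a,b}  FIRST[A]={a}  FIRST[B]={a}  FIRST[C]={a}

FOLLOW iteration:
initialize: $ ∈ FOLLOW(S)
iter 1:
  C→A S: FOLLOW(A) ⊇ FIRST(S) = {a,b}; new: +{a,b}
  S→a A: FOLLOW(A) ⊇ FOLLOW(S) ⊇ {$}; new: +{$}
  S→a B: FOLLOW(B) ⊇ FOLLOW(S) ⊇ {$}; new: +{$}
  S→b C: FOLLOW(C) ⊇ FOLLOW(S) ⊇ {$}; new: +{$}
  FOLLOW(S)={$}  FOLLOW(A)={$,a,b}  FOLLOW(B)={$}  FOLLOW(C)={$}
iter 2: — fixpoint
  FOLLOW(S)={$}  FOLLOW(A)={$,a,b}  FOLLOW(B)={$}  FOLLOW(C)={$}

FOLLOW(A) = ["$", "a", "b"]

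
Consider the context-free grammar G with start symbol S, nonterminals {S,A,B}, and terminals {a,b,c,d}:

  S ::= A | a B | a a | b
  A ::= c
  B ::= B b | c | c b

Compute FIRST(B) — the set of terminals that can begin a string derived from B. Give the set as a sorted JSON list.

Compute FIRST by fixpoint:
round 1:
  A via A→c: +{c}
  B via B→c: +{c}
  S via S→A: +{c}
  S via S→a B: +{a}
  S via S→b: +{b}
  FIRST(S)={a,b,c}  FIRST(A)={c}  FIRST(B)={c}
round 2: (stable)
  FIRST(S)={a,b,c}  FIRST(A)={c}  FIRST(B)={c}

FIRST(B) = ["c"]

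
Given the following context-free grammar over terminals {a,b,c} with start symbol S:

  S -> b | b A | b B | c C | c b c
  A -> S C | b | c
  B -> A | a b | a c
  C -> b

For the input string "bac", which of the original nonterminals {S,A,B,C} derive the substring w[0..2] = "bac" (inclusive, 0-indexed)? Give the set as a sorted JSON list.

Convert to CNF:
  S -> T1 A | T1 B | T2 C | T2 X3 | b
  A -> S C | b | c
  B -> S C | T0 T1 | T0 T2 | b | c
  C -> b
  T0 -> a
  T1 -> b
  T2 -> c
  X3 -> T1 T2

CYK table (by increasing span) (cells [i..j] with 0 ≤ i ≤ j ≤ 2 only):
  [0..0]={A,B,C,S,T1}  "b"  orig:{A,B,C,S}
  [1..1]={T0}  "a"  orig:{}
  [2..2]={A,B,T2}  "c"  orig:{A,B}
  [0..1]=∅  "ba"
  [1..2]={B}  "ac"
  [0..2]={S}  "bac"

Original NTs in T[0,2] deriving "bac": ["S"]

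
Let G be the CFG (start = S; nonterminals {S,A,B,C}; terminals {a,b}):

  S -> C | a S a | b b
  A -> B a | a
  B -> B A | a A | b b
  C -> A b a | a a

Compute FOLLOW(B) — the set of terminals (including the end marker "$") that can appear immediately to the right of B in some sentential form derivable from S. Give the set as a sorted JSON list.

Compute FIRST by fixpoint:
pass 1:
  A via A→a: +{a}
  B via B→a A: +{a}
  B via B→b b: +{b}
  C via C→A b a: +{a}
  S via S→C: +{a}
  S via S→b b: +{b}
  FIRST[S]={a,b}  FIRST[A]={a}  FIRST[B]={a,b}  FIRST[C]={a}
pass 2:
  A via A→B a: +{b}
  C via C→A b a: +{b}
  FIRST[S]={a,b}  FIRST[A]={a,b}  FIRST[B]={a,b}  FIRST[C]={a,b}
pass 3: (no change)
  FIRST[S]={a,b}  FIRST[A]={a,b}  FIRST[B]={a,b}  FIRST[C]={a,b}

FOLLOW iteration:
initialize: $ ∈ FOLLOW(S)
pass 1:
  A→B a: FOLLOW(B) ⊇ FIRST(a) = {a}; new: +{a}
  B→B A: FOLLOW(B) ⊇ FIRST(A) = {a,b}; new: +{b}
  B→B A: FOLLOW(A) ⊇ FOLLOW(B) ⊇ {a,b}; new: +{a,b}
  S→C: FOLLOW(C) ⊇ FOLLOW(S) ⊇ {$}; new: +{$}
  S→a S a: FOLLOW(S) ⊇ FIRST(a) = {a}; new: +{a}
  FOLLOW[S]={$,a}  FOLLOW[A]={a,b}  FOLLOW[B]={a,b}  FOLLOW[C]={$}
pass 2:
  S→C: FOLLOW(C) ⊇ FOLLOW(S) ⊇ {$,a}; new: +{a}
  FOLLOW[S]={$,a}  FOLLOW[A]={a,b}  FOLLOW[B]={a,b}  FOLLOW[C]={$,a}
pass 3: (no change)
  FOLLOW[S]={$,a}  FOLLOW[A]={a,b}  FOLLOW[B]={a,b}  FOLLOW[C]={$,a}

FOLLOW(B) = ["a", "b"]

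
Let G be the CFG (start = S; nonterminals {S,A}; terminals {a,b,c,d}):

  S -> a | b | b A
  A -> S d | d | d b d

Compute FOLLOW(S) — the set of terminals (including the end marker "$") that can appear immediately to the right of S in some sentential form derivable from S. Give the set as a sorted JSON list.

FIRST sets, iterate to fixpoint:
round 1:
  A via A→d: +{d}
  S via S→a: +{a}
  S via S→b: +{b}
  S: {a,b}  A: {d}
round 2:
  A via A→S d: +{a,b}
  S: {a,b}  A: {a,b,d}
round 3: (stable)
  S: {a,b}  A: {a,b,d}

FOLLOW iteration:
initialize: $ ∈ FOLLOW(S)
iter 1:
  A→S d: FOLLOW(S) ⊇ FIRST(d) = {d}; new: +{d}
  S→b A: FOLLOW(A) ⊇ FOLLOW(S) ⊇ {$,d}; new: +{$,d}
  FOLLOW[S]={$,d}  FOLLOW[A]={$,d}
iter 2: — fixpoint
  FOLLOW[S]={$,d}  FOLLOW[A]={$,d}

FOLLOW(S) = ["$", "d"]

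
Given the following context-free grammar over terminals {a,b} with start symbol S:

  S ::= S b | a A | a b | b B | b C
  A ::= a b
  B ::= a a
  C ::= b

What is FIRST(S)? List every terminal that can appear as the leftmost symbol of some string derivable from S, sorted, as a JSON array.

Compute FIRST by fixpoint:
round 1:
  A via A→a b: +{a}
  B via B→a a: +{a}
  C via C→b: +{b}
  S via S→a A: +{a}
  S via S→b B: +{b}
  FIRST(S)={a,b}  FIRST(A)={a}  FIRST(B)={a}  FIRST(C)={b}
round 2: (no change)
  FIRST(S)={a,b}  FIRST(A)={a}  FIRST(B)={a}  FIRST(C)={b}

FIRST(S) = ["a", "b"]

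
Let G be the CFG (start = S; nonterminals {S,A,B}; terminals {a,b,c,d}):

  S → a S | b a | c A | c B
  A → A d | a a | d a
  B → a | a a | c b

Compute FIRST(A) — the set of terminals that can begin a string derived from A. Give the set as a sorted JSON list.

FIRST sets, iterate to fixpoint:
round 1:
  A via A→a a: +{a}
  A via A→d a: +{d}
  B via B→a: +{a}
  B via B→c b: +{c}
  S via S→a S: +{a}
  S via S→b a: +{b}
  S via S→c A: +{c}
  FIRST(S)={a,b,c}  FIRST(A)={a,d}  FIRST(B)={a,c}
round 2: (no change)
  FIRST(S)={a,b,c}  FIRST(A)={a,d}  FIRST(B)={a,c}

FIRST(A) = ["a", "d"]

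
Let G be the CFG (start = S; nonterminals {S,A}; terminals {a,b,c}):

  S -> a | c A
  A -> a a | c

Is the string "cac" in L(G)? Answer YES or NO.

Convert to CNF:
  S -> T1 A | a
  A -> T0 T0 | c
  T0 -> a
  T1 -> c

Fill CYK table bottom-up:
  [0..0]={A,T1}  "c"  orig:{A}
  [1..1]={S,T0}  "a"  orig:{S}
  [2..2]={A,T1}  "c"  orig:{A}
  [0..1]=∅  "ca"
  [1..2]=∅  "ac"
  [0..2]=∅  "cac"

S ∉ T[0,2] ⇒ NO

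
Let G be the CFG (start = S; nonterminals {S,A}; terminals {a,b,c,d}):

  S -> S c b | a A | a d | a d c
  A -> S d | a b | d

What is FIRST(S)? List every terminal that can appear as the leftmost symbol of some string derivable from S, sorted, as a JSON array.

FIRST sets, iterate to fixpoint:
pass 1:
  A via A→a b: +{a}
  A via A→d: +{d}
  S via S→a A: +{a}
  S: {a}  A: {a,d}
pass 2: (no change)
  S: {a}  A: {a,d}

FIRST(S) = ["a"]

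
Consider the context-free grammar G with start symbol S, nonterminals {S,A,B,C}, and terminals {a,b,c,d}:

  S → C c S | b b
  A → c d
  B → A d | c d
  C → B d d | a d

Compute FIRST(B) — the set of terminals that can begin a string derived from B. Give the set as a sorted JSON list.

Compute FIRST by fixpoint:
[1]
  A via A→c d: +{c}
  B via B→A d: +{c}
  C via C→B d d: +{c}
  C via C→a d: +{a}
  S via S→C c S: +{a,c}
  S via S→b b: +{b}
  FIRST(S)={a,b,c}  FIRST(A)={c}  FIRST(B)={c}  FIRST(C)={a,c}
[2] (no change)
  FIRST(S)={a,b,c}  FIRST(A)={c}  FIRST(B)={c}  FIRST(C)={a,c}

FIRST(B) = ["c"]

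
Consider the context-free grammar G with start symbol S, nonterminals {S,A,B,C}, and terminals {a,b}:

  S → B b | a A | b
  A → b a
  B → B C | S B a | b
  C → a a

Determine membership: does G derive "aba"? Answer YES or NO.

Convert to CNF:
  S -> B T0 | T1 A | b
  A -> T0 T1
  B -> B C | S X2 | b
  C -> T1 T1
  T0 -> b
  T1 -> a
  X2 -> B T1

CYK fill:
  cell(0,0) a: {T1}  orig:{}
  cell(1,1) b: {B,S,T0}  orig:{B,S}
  cell(2,2) a: {T1}  orig:{}
  cell(0,1) ab: ∅
  cell(1,2) ba: {A,X2}  orig:{A}
  cell(0,2) aba: {S}

S ∈ T[0,2] ⇒ YES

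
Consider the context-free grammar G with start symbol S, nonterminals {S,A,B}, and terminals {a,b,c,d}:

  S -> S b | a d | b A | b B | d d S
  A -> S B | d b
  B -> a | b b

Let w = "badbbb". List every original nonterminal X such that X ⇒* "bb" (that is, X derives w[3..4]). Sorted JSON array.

Convert to CNF:
  S -> S T1 | T0 X3 | T1 A | T1 B | T2 T0
  A -> S B | T0 T1
  B -> T1 T1 | a
  T0 -> d
  T1 -> b
  T2 -> a
  X3 -> T0 S

CYK table (by increasing span) (cells [i..j] with 3 ≤ i ≤ j ≤ 4 only):
  [3..3]={T1}  "b"  orig:{}
  [4..4]={T1}  "b"  orig:{}
  [3..4]={B}  "bb"

Original NTs in T[3,4] deriving "bb": ["B"]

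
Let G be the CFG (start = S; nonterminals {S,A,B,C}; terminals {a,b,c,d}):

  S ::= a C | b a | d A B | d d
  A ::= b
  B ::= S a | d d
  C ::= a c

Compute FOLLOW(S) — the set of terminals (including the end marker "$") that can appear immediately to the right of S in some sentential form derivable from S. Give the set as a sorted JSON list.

Compute FIRST by fixpoint:
round 1:
  A via A→b: +{b}
  B via B→d d: +{d}
  C via C→a c: +{a}
  S via S→a C: +{a}
  S via S→b a: +{b}
  S via S→d A B: +{d}
  FIRST[S]={a,b,d}  FIRST[A]={b}  FIRST[B]={d}  FIRST[C]={a}
round 2:
  B via B→S a: +{a,b}
  FIRST[S]={a,b,d}  FIRST[A]={b}  FIRST[B]={a,b,d}  FIRST[C]={a}
round 3: (stable)
  FIRST[S]={a,b,d}  FIRST[A]={b}  FIRST[B]={a,b,d}  FIRST[C]={a}

Compute FOLLOW by fixpoint:
initialize: $ ∈ FOLLOW(S)
iter 1:
  B→S a: FOLLOW(S) ⊇ FIRST(a) = {a}; new: +{a}
  S→a C: FOLLOW(C) ⊇ FOLLOW(S) ⊇ {$,a}; new: +{$,a}
  S→d A B: FOLLOW(A) ⊇ FIRST(B) = {a,b,d}; new: +{a,b,d}
  S→d A B: FOLLOW(B) ⊇ FOLLOW(S) ⊇ {$,a}; new: +{$,a}
  FOLLOW(S)={$,a}  FOLLOW(A)={a,b,d}  FOLLOW(B)={$,a}  FOLLOW(C)={$,a}
iter 2: — fixpoint
  FOLLOW(S)={$,a}  FOLLOW(A)={a,b,d}  FOLLOW(B)={$,a}  FOLLOW(C)={$,a}

FOLLOW(S) = ["$", "a"]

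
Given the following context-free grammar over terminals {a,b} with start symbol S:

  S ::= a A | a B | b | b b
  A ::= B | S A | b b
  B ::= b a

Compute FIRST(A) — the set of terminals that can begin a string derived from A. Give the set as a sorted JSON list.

FIRST iteration:
iter 1:
  A via A→b b: +{b}
  B via B→b a: +{b}
  S via S→a A: +{a}
  S via S→b: +{b}
  S: {a,b}  A: {b}  B: {b}
iter 2:
  A via A→S A: +{a}
  S: {a,b}  A: {a,b}  B: {b}
iter 3: — fixpoint
  S: {a,b}  A: {a,b}  B: {b}

FIRST(A) = ["a", "b"]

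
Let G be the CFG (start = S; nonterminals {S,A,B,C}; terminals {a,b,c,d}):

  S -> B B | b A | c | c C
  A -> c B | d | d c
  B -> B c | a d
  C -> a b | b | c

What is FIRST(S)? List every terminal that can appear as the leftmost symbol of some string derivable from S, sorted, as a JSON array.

Compute FIRST by fixpoint:
[1]
  A via A→c B: +{c}
  A via A→d: +{d}
  B via B→a d: +{a}
  C via C→a b: +{a}
  C via C→b: +{b}
  C via C→c: +{c}
  S via S→B B: +{a}
  S via S→b A: +{b}
  S via S→c: +{c}
  S: {a,b,c}  A: {c,d}  B: {a}  C: {a,b,c}
[2] (stable)
  S: {a,b,c}  A: {c,d}  B: {a}  C: {a,b,c}

FIRST(S) = ["a", "b", "c"]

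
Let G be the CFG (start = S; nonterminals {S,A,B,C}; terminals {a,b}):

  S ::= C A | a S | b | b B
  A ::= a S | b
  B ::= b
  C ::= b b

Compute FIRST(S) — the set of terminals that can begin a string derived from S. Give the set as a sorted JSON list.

Compute FIRST by fixpoint:
pass 1:
  A via A→a S: +{a}
  A via A→b: +{b}
  B via B→b: +{b}
  C via C→b b: +{b}
  S via S→C A: +{b}
  S via S→a S: +{a}
  FIRST[S]={a,b}  FIRST[A]={a,b}  FIRST[B]={b}  FIRST[C]={b}
pass 2: (stable)
  FIRST[S]={a,b}  FIRST[A]={a,b}  FIRST[B]={b}  FIRST[C]={b}

FIRST(S) = ["a", "b"]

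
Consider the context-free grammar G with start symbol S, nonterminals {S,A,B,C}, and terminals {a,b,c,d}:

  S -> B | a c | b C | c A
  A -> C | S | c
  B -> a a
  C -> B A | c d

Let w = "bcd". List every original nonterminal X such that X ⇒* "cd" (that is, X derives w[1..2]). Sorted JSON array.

CNF form of G:
  S -> T0 T0 | T0 T1 | T1 A | T2 C
  A -> B A | T0 T0 | T0 T1 | T1 A | T1 T3 | T2 C | c
  B -> T0 T0
  C -> B A | T1 T3
  T0 -> a
  T1 -> c
  T2 -> b
  T3 -> d

CYK table (by increasing span) (cells [i..j] with 1 ≤ i ≤ j ≤ 2 only):
  cell(1,1) c: {A,T1}  orig:{A}
  cell(2,2) d: {T3}  orig:{}
  cell(1,2) cd: {A,C}

Original NTs in T[1,2] deriving "cd": ["A", "C"]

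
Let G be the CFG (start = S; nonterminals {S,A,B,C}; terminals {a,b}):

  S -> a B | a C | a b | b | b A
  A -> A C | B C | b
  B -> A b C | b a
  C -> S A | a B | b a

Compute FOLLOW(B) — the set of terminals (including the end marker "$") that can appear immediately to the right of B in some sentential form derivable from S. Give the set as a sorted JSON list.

FIRST sets, iterate to fixpoint:
[1]
  A via A→b: +{b}
  B via B→A b C: +{b}
  C via C→a B: +{a}
  C via C→b a: +{b}
  S via S→a B: +{a}
  S via S→b: +{b}
  FIRST[S]={a,b}  FIRST[A]={b}  FIRST[B]={b}  FIRST[C]={a,b}
[2] (stable)
  FIRST[S]={a,b}  FIRST[A]={b}  FIRST[B]={b}  FIRST[C]={a,b}

FOLLOW iteration:
seed FOLLOW(S) with $
[1]
  A→A C: FOLLOW(A) ⊇ FIRST(C) = {a,b}; new: +{a,b}
  A→A C: FOLLOW(C) ⊇ FOLLOW(A) ⊇ {a,b}; new: +{a,b}
  A→B C: FOLLOW(B) ⊇ FIRST(C) = {a,b}; new: +{a,b}
  C→S A: FOLLOW(S) ⊇ FIRST(A) = {b}; new: +{b}
  S→a B: FOLLOW(B) ⊇ FOLLOW(S) ⊇ {$,b}; new: +{$}
  S→a C: FOLLOW(C) ⊇ FOLLOW(S) ⊇ {$,b}; new: +{$}
  S→b A: FOLLOW(A) ⊇ FOLLOW(S) ⊇ {$,b}; new: +{$}
  FOLLOW[S]={$,b}  FOLLOW[A]={$,a,b}  FOLLOW[B]={$,a,b}  FOLLOW[C]={$,a,b}
[2] (no change)
  FOLLOW[S]={$,b}  FOLLOW[A]={$,a,b}  FOLLOW[B]={$,a,b}  FOLLOW[C]={$,a,b}

FOLLOW(B) = ["$", "a", "b"]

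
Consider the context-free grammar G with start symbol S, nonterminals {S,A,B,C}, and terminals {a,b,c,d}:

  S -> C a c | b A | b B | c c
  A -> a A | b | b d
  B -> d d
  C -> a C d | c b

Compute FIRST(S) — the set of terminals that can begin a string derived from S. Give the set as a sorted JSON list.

FIRST sets, iterate to fixpoint:
[1]
  A via A→a A: +{a}
  A via A→b: +{b}
  B via B→d d: +{d}
  C via C→a C d: +{a}
  C via C→c b: +{c}
  S via S→C a c: +{a,c}
  S via S→b A: +{b}
  FIRST[S]={a,b,c}  FIRST[A]={a,b}  FIRST[B]={d}  FIRST[C]={a,c}
[2] (stable)
  FIRST[S]={a,b,c}  FIRST[A]={a,b}  FIRST[B]={d}  FIRST[C]={a,c}

FIRST(S) = ["a", "b", "c"]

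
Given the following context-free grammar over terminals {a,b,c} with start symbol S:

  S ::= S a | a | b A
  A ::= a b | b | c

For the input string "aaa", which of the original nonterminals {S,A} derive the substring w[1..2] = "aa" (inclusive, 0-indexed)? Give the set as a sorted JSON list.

Convert to CNF:
  S -> S T0 | T1 A | a
  A -> T0 T1 | b | c
  T0 -> a
  T1 -> b

Fill CYK table bottom-up, restricted to cells inside w[1..2]:
  cell(1,1) a: {S,T0}  orig:{S}
  cell(2,2) a: {S,T0}  orig:{S}
  cell(1,2) aa: {S}

Original NTs in T[1,2] deriving "aa": ["S"]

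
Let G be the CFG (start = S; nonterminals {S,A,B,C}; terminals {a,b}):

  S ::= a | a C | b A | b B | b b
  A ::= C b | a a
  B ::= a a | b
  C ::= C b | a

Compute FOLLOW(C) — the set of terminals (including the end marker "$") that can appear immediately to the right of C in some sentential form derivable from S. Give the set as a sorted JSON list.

FIRST iteration:
[1]
  A via A→a a: +{a}
  B via B→a a: +{a}
  B via B→b: +{b}
  C via C→a: +{a}
  S via S→a: +{a}
  S via S→b A: +{b}
  S: {a,b}  A: {a}  B: {a,b}  C: {a}
[2] — fixpoint
  S: {a,b}  A: {a}  B: {a,b}  C: {a}

FOLLOW sets:
seed FOLLOW(S) with $
[1]
  A→C b: FOLLOW(C) ⊇ FIRST(b) = {b}; new: +{b}
  S→a C: FOLLOW(C) ⊇ FOLLOW(S) ⊇ {$}; new: +{$}
  S→b A: FOLLOW(A) ⊇ FOLLOW(S) ⊇ {$}; new: +{$}
  S→b B: FOLLOW(B) ⊇ FOLLOW(S) ⊇ {$}; new: +{$}
  S: {$}  A: {$}  B: {$}  C: {$,b}
[2] done
  S: {$}  A: {$}  B: {$}  C: {$,b}

FOLLOW(C) = ["$", "b"]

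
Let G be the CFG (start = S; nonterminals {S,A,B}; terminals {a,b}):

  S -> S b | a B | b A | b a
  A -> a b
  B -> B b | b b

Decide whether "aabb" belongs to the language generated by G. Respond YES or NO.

Convert to CNF:
  S -> S T1 | T0 B | T1 A | T1 T0
  A -> T0 T1
  B -> B T1 | T1 T1
  T0 -> a
  T1 -> b

Fill CYK table bottom-up:
  cell(0,0) a: {T0}  orig:{}
  cell(1,1) a: {T0}  orig:{}
  cell(2,2) b: {T1}  orig:{}
  cell(3,3) b: {T1}  orig:{}
  cell(0,1) aa: ∅
  cell(1,2) ab: {A}
  cell(2,3) bb: {B}
  cell(0,2) aab: ∅
  cell(1,3) abb: {S}
  cell(0,3) aabb: ∅

S ∉ T[0,3] ⇒ NO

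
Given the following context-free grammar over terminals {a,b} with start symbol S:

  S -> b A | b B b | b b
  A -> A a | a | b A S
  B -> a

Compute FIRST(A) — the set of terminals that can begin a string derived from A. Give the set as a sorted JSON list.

Compute FIRST by fixpoint:
pass 1:
  A via A→a: +{a}
  A via A→b A S: +{b}
  B via B→a: +{a}
  S via S→b A: +{b}
  FIRST(S)={b}  FIRST(A)={a,b}  FIRST(B)={a}
pass 2: done
  FIRST(S)={b}  FIRST(A)={a,b}  FIRST(B)={a}

FIRST(A) = ["a", "b"]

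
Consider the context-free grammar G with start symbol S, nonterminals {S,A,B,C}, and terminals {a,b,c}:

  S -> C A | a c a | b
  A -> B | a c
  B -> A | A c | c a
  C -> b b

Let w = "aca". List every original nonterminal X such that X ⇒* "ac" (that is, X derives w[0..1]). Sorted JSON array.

CNF form of G:
  S -> C A | T1 X3 | b
  A -> A T0 | T0 T1 | T1 T0
  B -> A T0 | T0 T1 | T1 T0
  C -> T2 T2
  T0 -> c
  T1 -> a
  T2 -> b
  X3 -> T0 T1

CYK fill, restricted to cells inside w[0..1]:
  cell(0,0) a: {T1}  orig:{}
  cell(1,1) c: {T0}  orig:{}
  cell(0,1) ac: {A,B}

Original NTs in T[0,1] deriving "ac": ["A", "B"]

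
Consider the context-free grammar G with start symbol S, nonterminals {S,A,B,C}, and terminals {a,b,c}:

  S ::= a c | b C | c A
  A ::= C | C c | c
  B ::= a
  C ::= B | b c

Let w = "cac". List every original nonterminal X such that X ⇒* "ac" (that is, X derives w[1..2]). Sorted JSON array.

Convert to CNF:
  S -> T0 A | T1 C | T2 T0
  A -> C T0 | T1 T0 | a | c
  B -> a
  C -> T1 T0 | a
  T0 -> c
  T1 -> b
  T2 -> a

CYK fill, restricted to cells inside w[1..2]:
  cell(1,1) a: {A,B,C,T2}  orig:{A,B,C}
  cell(2,2) c: {A,T0}  orig:{A}
  cell(1,2) ac: {A,S}

Original NTs in T[1,2] deriving "ac": ["A", "S"]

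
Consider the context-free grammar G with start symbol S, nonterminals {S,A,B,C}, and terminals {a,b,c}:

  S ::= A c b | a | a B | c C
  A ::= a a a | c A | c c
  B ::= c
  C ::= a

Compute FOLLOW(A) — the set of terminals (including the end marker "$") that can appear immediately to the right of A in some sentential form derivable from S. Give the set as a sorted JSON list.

FIRST iteration:
[1]
  A via A→a a a: +{a}
  A via A→c A: +{c}
  B via B→c: +{c}
  C via C→a: +{a}
  S via S→A c b: +{a,c}
  S: {a,c}  A: {a,c}  B: {c}  C: {a}
[2] (stable)
  S: {a,c}  A: {a,c}  B: {c}  C: {a}

Compute FOLLOW by fixpoint:
FOLLOW(S) := {$}
round 1:
  S→A c b: FOLLOW(A) ⊇ FIRST(c) = {c}; new: +{c}
  S→a B: FOLLOW(B) ⊇ FOLLOW(S) ⊇ {$}; new: +{$}
  S→c C: FOLLOW(C) ⊇ FOLLOW(S) ⊇ {$}; new: +{$}
  FOLLOW[S]={$}  FOLLOW[A]={c}  FOLLOW[B]={$}  FOLLOW[C]={$}
round 2: (no change)
  FOLLOW[S]={$}  FOLLOW[A]={c}  FOLLOW[B]={$}  FOLLOW[C]={$}

FOLLOW(A) = ["c"]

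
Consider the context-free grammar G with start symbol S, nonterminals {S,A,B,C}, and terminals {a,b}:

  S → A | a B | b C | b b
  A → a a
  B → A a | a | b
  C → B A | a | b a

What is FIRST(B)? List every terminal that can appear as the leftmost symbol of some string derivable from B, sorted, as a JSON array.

Compute FIRST by fixpoint:
round 1:
  A via A→a a: +{a}
  B via B→A a: +{a}
  B via B→b: +{b}
  C via C→B A: +{a,b}
  S via S→A: +{a}
  S via S→b C: +{b}
  FIRST[S]={a,b}  FIRST[A]={a}  FIRST[B]={a,b}  FIRST[C]={a,b}
round 2: (stable)
  FIRST[S]={a,b}  FIRST[A]={a}  FIRST[B]={a,b}  FIRST[C]={a,b}

FIRST(B) = ["a", "b"]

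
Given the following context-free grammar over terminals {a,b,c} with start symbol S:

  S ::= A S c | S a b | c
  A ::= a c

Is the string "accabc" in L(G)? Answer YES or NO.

CNF form of G:
  S -> A X3 | S X4 | c
  A -> T0 T1
  T0 -> a
  T1 -> c
  T2 -> b
  X3 -> S T1
  X4 -> T0 T2

Fill CYK table bottom-up:
  [0..0]={T0}  "a"  orig:{}
  [1..1]={S,T1}  "c"  orig:{S}
  [2..2]={S,T1}  "c"  orig:{S}
  [3..3]={T0}  "a"  orig:{}
  [4..4]={T2}  "b"  orig:{}
  [5..5]={S,T1}  "c"  orig:{S}
  [0..1]={A}  "ac"
  [1..2]={X3}  "cc"  orig:{}
  [2..3]=∅  "ca"
  [3..4]={X4}  "ab"  orig:{}
  [4..5]=∅  "bc"
  [0..2]=∅  "acc"
  [1..3]=∅  "cca"
  [2..4]={S}  "cab"
  [3..5]=∅  "abc"
  [0..3]=∅  "acca"
  [1..4]=∅  "ccab"
  [2..5]={X3}  "cabc"  orig:{}
  [0..4]=∅  "accab"
  [1..5]=∅  "ccabc"
  [0..5]={S}  "accabc"

S ∈ T[0,5] ⇒ YES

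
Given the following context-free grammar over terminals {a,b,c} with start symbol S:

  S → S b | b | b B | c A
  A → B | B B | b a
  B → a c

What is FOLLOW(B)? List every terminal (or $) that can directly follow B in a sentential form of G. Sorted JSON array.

FIRST sets, iterate to fixpoint:
[1]
  A via A→b a: +{b}
  B via B→a c: +{a}
  S via S→b: +{b}
  S via S→c A: +{c}
  FIRST(S)={b,c}  FIRST(A)={b}  FIRST(B)={a}
[2]
  A via A→B: +{a}
  FIRST(S)={b,c}  FIRST(A)={a,b}  FIRST(B)={a}
[3] (no change)
  FIRST(S)={b,c}  FIRST(A)={a,b}  FIRST(B)={a}

FOLLOW sets:
FOLLOW(S) := {$}
round 1:
  A→B B: FOLLOW(B) ⊇ FIRST(B) = {a}; new: +{a}
  S→S b: FOLLOW(S) ⊇ FIRST(b) = {b}; new: +{b}
  S→b B: FOLLOW(B) ⊇ FOLLOW(S) ⊇ {$,b}; new: +{$,b}
  S→c A: FOLLOW(A) ⊇ FOLLOW(S) ⊇ {$,b}; new: +{$,b}
  S: {$,b}  A: {$,b}  B: {$,a,b}
round 2: — fixpoint
  S: {$,b}  A: {$,b}  B: {$,a,b}

FOLLOW(B) = ["$", "a", "b"]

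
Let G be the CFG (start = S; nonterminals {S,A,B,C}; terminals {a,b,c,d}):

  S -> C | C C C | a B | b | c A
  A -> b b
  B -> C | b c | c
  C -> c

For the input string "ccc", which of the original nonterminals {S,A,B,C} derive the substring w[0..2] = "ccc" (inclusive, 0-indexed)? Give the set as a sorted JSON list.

CNF form of G:
  S -> C X3 | T1 A | T2 B | b | c
  A -> T0 T0
  B -> T0 T1 | c
  C -> c
  T0 -> b
  T1 -> c
  T2 -> a
  X3 -> C C

Fill CYK table bottom-up, restricted to cells inside w[0..2]:
  [0..0]={B,C,S,T1}  "c"  orig:{B,C,S}
  [1..1]={B,C,S,T1}  "c"  orig:{B,C,S}
  [2..2]={B,C,S,T1}  "c"  orig:{B,C,S}
  [0..1]={X3}  "cc"  orig:{}
  [1..2]={X3}  "cc"  orig:{}
  [0..2]={S}  "ccc"

Original NTs in T[0,2] deriving "ccc": ["S"]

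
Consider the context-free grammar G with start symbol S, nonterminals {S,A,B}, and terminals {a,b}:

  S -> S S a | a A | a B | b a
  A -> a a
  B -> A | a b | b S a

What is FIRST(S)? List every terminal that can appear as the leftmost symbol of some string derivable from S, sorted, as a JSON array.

FIRST iteration:
pass 1:
  A via A→a a: +{a}
  B via B→A: +{a}
  B via B→b S a: +{b}
  S via S→a A: +{a}
  S via S→b a: +{b}
  S: {a,b}  A: {a}  B: {a,b}
pass 2: (stable)
  S: {a,b}  A: {a}  B: {a,b}

FIRST(S) = ["a", "b"]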